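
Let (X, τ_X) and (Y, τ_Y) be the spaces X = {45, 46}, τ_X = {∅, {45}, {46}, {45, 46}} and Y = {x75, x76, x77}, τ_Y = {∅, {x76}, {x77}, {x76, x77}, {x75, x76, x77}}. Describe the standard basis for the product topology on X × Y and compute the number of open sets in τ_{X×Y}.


Basis B = {∅ × ∅, {45} × {x76}, {45} × {x77}, {46} × {x76}, {46} × {x77}, {45} × {x76, x77}, {45, 46} × {x76}, {45, 46} × {x77}, {46} × {x76, x77}, {45} × {x75, x76, x77}, {46} × {x75, x76, x77}, {45, 46} × {x76, x77}, {45, 46} × {x75, x76, x77}}; |τ_{X×Y}| = 25.

Enumerate products U × V with U ∈ τ_X, V ∈ τ_Y (deduplicated):
  ∅ × ∅ = {} (∅)
  {45} × {x76} = {(45,x76)}
  {45} × {x77} = {(45,x77)}
  {46} × {x76} = {(46,x76)}
  {46} × {x77} = {(46,x77)}
  {45} × {x76, x77} = {(45,x76), (45,x77)}
  {45, 46} × {x76} = {(45,x76), (46,x76)}
  {45, 46} × {x77} = {(45,x77), (46,x77)}
  {46} × {x76, x77} = {(46,x76), (46,x77)}
  {45} × {x75, x76, x77} = {(45,x75), (45,x76), (45,x77)}
  {46} × {x75, x76, x77} = {(46,x75), (46,x76), (46,x77)}
  {45, 46} × {x76, x77} = {(45,x76), (45,x77), (46,x76), (46,x77)}
  {45, 46} × {x75, x76, x77} = {(45,x75), (45,x76), (45,x77), (46,x75), (46,x76), (46,x77)}
These 13 distinct sets form the basis B.
Close under arbitrary unions to get τ_{X×Y}; counting gives |τ_{X×Y}| = 25.


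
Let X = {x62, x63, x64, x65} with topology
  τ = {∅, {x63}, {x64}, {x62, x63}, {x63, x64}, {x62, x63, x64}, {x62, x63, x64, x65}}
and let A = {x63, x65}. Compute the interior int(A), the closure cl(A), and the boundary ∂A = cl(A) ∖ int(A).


int(A) = {x63}, cl(A) = {x62, x63, x65}, ∂A = {x62, x65}.

Closed sets in (X, τ) are complements of opens:
  closed(X, τ) = {∅, {x65}, {x62, x65}, {x64, x65}, {x62, x63, x65}, {x62, x64, x65}, {x62, x63, x64, x65}}.
int(A) = ⋃ {U ∈ τ : U ⊆ A}. Opens contained in A: ∅, {x63}.
Taking the union of these: int(A) = {x63}.
cl(A) = ⋂ {C closed : A ⊆ C}. Closed sets containing A: {x62, x63, x65}, {x62, x63, x64, x65}.
Intersecting these: cl(A) = {x62, x63, x65}.
∂A = cl(A) ∖ int(A) = {x62, x63, x65} ∖ {x63} = {x62, x65}.


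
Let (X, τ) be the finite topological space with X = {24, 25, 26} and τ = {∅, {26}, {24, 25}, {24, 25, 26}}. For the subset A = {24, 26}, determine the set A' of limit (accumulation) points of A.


A' = {25}

For each x ∈ X, list the open sets U ∈ τ with x ∈ U, then check whether U ∩ (A ∖ {x}) ≠ ∅ for every such U.
  x = 24: open {24, 25} ∋ x has {24, 25} ∩ (A ∖ {24}) = ∅, so x is NOT a limit point.
  x = 25: opens ∋ x are {24, 25}, {24, 25, 26}; each meets A ∖ {25}, so x IS a limit point.
  x = 26: open {26} ∋ x has {26} ∩ (A ∖ {26}) = ∅, so x is NOT a limit point.
Collecting: A' = {25}.


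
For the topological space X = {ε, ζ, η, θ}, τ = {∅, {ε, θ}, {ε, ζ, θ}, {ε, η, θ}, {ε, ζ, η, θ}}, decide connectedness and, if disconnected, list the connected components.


(X, τ) is connected.

Find clopen sets (U ∈ τ with X ∖ U ∈ τ):
  U = ∅, X ∖ U = {ε, ζ, η, θ} — both open, so U is clopen.
  U = {ε, ζ, η, θ}, X ∖ U = ∅ — both open, so U is clopen.
Only trivial clopens (∅ and X) exist, so (X, τ) is connected.
Compute connected components by grouping points that agree on all clopens:
  component: {ε, ζ, η, θ}


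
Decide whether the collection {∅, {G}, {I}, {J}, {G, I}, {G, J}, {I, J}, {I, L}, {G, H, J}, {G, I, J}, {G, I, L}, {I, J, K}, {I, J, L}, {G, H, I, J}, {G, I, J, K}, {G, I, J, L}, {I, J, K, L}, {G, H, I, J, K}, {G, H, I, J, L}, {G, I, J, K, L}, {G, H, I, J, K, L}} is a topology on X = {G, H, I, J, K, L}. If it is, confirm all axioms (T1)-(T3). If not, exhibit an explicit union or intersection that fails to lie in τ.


τ IS a topology on X.

Axiom (T1): ∅ ∈ τ? Yes; X ∈ τ? Yes.
Axiom (T2/T3): check pairwise unions and intersections of members of τ.
All pairwise intersections and unions checked — each lies in τ. Therefore τ satisfies (T1), (T2), (T3): it IS a topology on X.


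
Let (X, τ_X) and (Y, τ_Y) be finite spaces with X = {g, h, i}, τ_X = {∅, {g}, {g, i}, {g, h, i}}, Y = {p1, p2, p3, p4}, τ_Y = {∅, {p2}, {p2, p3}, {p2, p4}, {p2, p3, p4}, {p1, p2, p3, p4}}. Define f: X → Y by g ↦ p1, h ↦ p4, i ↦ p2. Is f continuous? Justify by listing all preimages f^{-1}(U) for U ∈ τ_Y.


f is NOT continuous.

Compute f^{-1}(U) for each U ∈ τ_Y:
  U = ∅: f^{-1}(U) = ∅ ∈ τ_X ✓.
  U = {p2}: f^{-1}(U) = {i} ∉ τ_X ✗.
  U = {p2, p3}: f^{-1}(U) = {i} ∉ τ_X ✗.
  U = {p2, p4}: f^{-1}(U) = {h, i} ∉ τ_X ✗.
  U = {p2, p3, p4}: f^{-1}(U) = {h, i} ∉ τ_X ✗.
  U = {p1, p2, p3, p4}: f^{-1}(U) = {g, h, i} ∈ τ_X ✓.
Found U = {p2} with f^{-1}(U) = {i} not in τ_X. Therefore f is NOT continuous.


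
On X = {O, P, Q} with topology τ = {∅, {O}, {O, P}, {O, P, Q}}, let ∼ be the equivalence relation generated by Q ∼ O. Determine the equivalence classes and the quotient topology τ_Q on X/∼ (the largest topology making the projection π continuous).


X/∼ = {[O=Q], [P]}; |τ_Q| = 2.

Equivalence classes: [O=Q], [P].
Quotient map π: X → X/∼ sends O ↦ [O=Q], P ↦ [P], Q ↦ [O=Q].
For each subset V ⊆ X/∼, compute π^{-1}(V) ⊆ X and check whether π^{-1}(V) ∈ τ. V is open in τ_Q iff π^{-1}(V) ∈ τ.
  V = {}: π^{-1}(V) = ∅ ∈ τ ✓.
  V = {[O=Q]}: π^{-1}(V) = {O, Q} ∉ τ ✗.
  V = {[P]}: π^{-1}(V) = {P} ∉ τ ✗.
  V = {[O=Q], [P]}: π^{-1}(V) = {O, P, Q} ∈ τ ✓.
Open sets in the quotient: τ_Q = {{}, {[O=Q], [P]}} (2 elements).


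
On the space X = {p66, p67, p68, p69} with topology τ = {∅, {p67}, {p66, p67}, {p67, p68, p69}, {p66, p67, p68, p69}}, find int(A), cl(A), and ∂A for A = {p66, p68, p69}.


int(A) = ∅, cl(A) = {p66, p68, p69}, ∂A = {p66, p68, p69}.

Closed sets in (X, τ) are complements of opens:
  closed(X, τ) = {∅, {p66}, {p68, p69}, {p66, p68, p69}, {p66, p67, p68, p69}}.
int(A) = ⋃ {U ∈ τ : U ⊆ A}. Opens contained in A: ∅.
Taking the union of these: int(A) = ∅.
cl(A) = ⋂ {C closed : A ⊆ C}. Closed sets containing A: {p66, p68, p69}, {p66, p67, p68, p69}.
Intersecting these: cl(A) = {p66, p68, p69}.
∂A = cl(A) ∖ int(A) = {p66, p68, p69} ∖ ∅ = {p66, p68, p69}.


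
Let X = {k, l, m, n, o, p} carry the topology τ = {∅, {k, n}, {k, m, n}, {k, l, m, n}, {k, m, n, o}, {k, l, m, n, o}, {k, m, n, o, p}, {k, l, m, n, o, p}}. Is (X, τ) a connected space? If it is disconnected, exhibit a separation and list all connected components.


(X, τ) is connected.

Find clopen sets (U ∈ τ with X ∖ U ∈ τ):
  U = ∅, X ∖ U = {k, l, m, n, o, p} — both open, so U is clopen.
  U = {k, l, m, n, o, p}, X ∖ U = ∅ — both open, so U is clopen.
Only trivial clopens (∅ and X) exist, so (X, τ) is connected.
Compute connected components by grouping points that agree on all clopens:
  component: {k, l, m, n, o, p}


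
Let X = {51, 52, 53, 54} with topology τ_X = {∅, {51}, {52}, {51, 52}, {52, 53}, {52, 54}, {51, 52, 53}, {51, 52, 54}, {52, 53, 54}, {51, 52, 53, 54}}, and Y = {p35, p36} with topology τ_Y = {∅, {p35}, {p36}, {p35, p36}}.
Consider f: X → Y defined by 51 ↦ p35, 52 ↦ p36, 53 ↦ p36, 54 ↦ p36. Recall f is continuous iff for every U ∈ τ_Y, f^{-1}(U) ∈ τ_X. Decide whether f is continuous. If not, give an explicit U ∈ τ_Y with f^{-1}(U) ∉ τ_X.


f IS continuous.

Compute f^{-1}(U) for each U ∈ τ_Y:
  U = ∅: f^{-1}(U) = ∅ ∈ τ_X ✓.
  U = {p35}: f^{-1}(U) = {51} ∈ τ_X ✓.
  U = {p36}: f^{-1}(U) = {52, 53, 54} ∈ τ_X ✓.
  U = {p35, p36}: f^{-1}(U) = {51, 52, 53, 54} ∈ τ_X ✓.
Every preimage lies in τ_X, so f IS continuous.


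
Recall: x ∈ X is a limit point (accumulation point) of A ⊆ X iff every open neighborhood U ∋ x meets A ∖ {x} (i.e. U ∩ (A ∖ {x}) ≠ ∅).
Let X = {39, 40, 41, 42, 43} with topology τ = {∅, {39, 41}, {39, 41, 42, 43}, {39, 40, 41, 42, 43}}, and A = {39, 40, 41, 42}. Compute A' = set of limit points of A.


A' = {39, 40, 41, 42, 43}

For each x ∈ X, list the open sets U ∈ τ with x ∈ U, then check whether U ∩ (A ∖ {x}) ≠ ∅ for every such U.
  x = 39: opens ∋ x are {39, 41}, {39, 41, 42, 43}, {39, 40, 41, 42, 43}; each meets A ∖ {39}, so x IS a limit point.
  x = 40: opens ∋ x are {39, 40, 41, 42, 43}; each meets A ∖ {40}, so x IS a limit point.
  x = 41: opens ∋ x are {39, 41}, {39, 41, 42, 43}, {39, 40, 41, 42, 43}; each meets A ∖ {41}, so x IS a limit point.
  x = 42: opens ∋ x are {39, 41, 42, 43}, {39, 40, 41, 42, 43}; each meets A ∖ {42}, so x IS a limit point.
  x = 43: opens ∋ x are {39, 41, 42, 43}, {39, 40, 41, 42, 43}; each meets A ∖ {43}, so x IS a limit point.
Collecting: A' = {39, 40, 41, 42, 43}.


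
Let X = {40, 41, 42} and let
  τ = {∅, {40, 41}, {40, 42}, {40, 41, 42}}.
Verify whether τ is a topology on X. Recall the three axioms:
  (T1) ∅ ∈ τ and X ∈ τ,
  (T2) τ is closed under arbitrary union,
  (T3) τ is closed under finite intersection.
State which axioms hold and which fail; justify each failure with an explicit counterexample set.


τ is NOT a topology on X.

Axiom (T1): ∅ ∈ τ? Yes; X ∈ τ? Yes.
Axiom (T2/T3): check pairwise unions and intersections of members of τ.
Counterexample for (T3): {40, 41} ∩ {40, 42} = {40} ∉ τ. Therefore τ is NOT a topology.


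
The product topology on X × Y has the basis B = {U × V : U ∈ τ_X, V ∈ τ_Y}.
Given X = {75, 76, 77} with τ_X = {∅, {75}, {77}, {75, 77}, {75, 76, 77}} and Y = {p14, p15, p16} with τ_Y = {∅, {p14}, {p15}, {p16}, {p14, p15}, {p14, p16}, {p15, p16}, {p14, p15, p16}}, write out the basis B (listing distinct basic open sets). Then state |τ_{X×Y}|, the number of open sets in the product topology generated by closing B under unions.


Basis B = {∅ × ∅, {75} × {p14}, {75} × {p15}, {75} × {p16}, {77} × {p14}, {77} × {p15}, {77} × {p16}, {75} × {p14, p15}, {75} × {p14, p16}, {75, 77} × {p14}, {75} × {p15, p16}, {75, 77} × {p15}, {75, 77} × {p16}, {77} × {p14, p15}, {77} × {p14, p16}, {77} × {p15, p16}, {75} × {p14, p15, p16}, {75, 76, 77} × {p14}, {75, 76, 77} × {p15}, {75, 76, 77} × {p16}, {77} × {p14, p15, p16}, {75, 77} × {p14, p15}, {75, 77} × {p14, p16}, {75, 77} × {p15, p16}, {75, 77} × {p14, p15, p16}, {75, 76, 77} × {p14, p15}, {75, 76, 77} × {p14, p16}, {75, 76, 77} × {p15, p16}, {75, 76, 77} × {p14, p15, p16}}; |τ_{X×Y}| = 125.

Enumerate products U × V with U ∈ τ_X, V ∈ τ_Y (deduplicated):
  ∅ × ∅ = {} (∅)
  {75} × {p14} = {(75,p14)}
  {75} × {p15} = {(75,p15)}
  {75} × {p16} = {(75,p16)}
  {77} × {p14} = {(77,p14)}
  {77} × {p15} = {(77,p15)}
  {77} × {p16} = {(77,p16)}
  {75} × {p14, p15} = {(75,p14), (75,p15)}
  {75} × {p14, p16} = {(75,p14), (75,p16)}
  {75, 77} × {p14} = {(75,p14), (77,p14)}
  {75} × {p15, p16} = {(75,p15), (75,p16)}
  {75, 77} × {p15} = {(75,p15), (77,p15)}
  {75, 77} × {p16} = {(75,p16), (77,p16)}
  {77} × {p14, p15} = {(77,p14), (77,p15)}
  {77} × {p14, p16} = {(77,p14), (77,p16)}
  {77} × {p15, p16} = {(77,p15), (77,p16)}
  {75} × {p14, p15, p16} = {(75,p14), (75,p15), (75,p16)}
  {75, 76, 77} × {p14} = {(75,p14), (76,p14), (77,p14)}
  {75, 76, 77} × {p15} = {(75,p15), (76,p15), (77,p15)}
  {75, 76, 77} × {p16} = {(75,p16), (76,p16), (77,p16)}
  {77} × {p14, p15, p16} = {(77,p14), (77,p15), (77,p16)}
  {75, 77} × {p14, p15} = {(75,p14), (75,p15), (77,p14), (77,p15)}
  {75, 77} × {p14, p16} = {(75,p14), (75,p16), (77,p14), (77,p16)}
  {75, 77} × {p15, p16} = {(75,p15), (75,p16), (77,p15), (77,p16)}
  {75, 77} × {p14, p15, p16} = {(75,p14), (75,p15), (75,p16), (77,p14), (77,p15), (77,p16)}
  {75, 76, 77} × {p14, p15} = {(75,p14), (75,p15), (76,p14), (76,p15), (77,p14), (77,p15)}
  {75, 76, 77} × {p14, p16} = {(75,p14), (75,p16), (76,p14), (76,p16), (77,p14), (77,p16)}
  {75, 76, 77} × {p15, p16} = {(75,p15), (75,p16), (76,p15), (76,p16), (77,p15), (77,p16)}
  {75, 76, 77} × {p14, p15, p16} = {(75,p14), (75,p15), (75,p16), (76,p14), (76,p15), (76,p16), (77,p14), (77,p15), (77,p16)}
These 29 distinct sets form the basis B.
Close under arbitrary unions to get τ_{X×Y}; counting gives |τ_{X×Y}| = 125.


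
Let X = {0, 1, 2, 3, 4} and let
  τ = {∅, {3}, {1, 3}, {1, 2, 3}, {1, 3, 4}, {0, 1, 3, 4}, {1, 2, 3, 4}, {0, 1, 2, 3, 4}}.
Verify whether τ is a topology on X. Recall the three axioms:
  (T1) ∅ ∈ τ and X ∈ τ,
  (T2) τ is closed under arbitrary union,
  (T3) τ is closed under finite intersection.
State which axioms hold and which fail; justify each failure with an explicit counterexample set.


τ IS a topology on X.

Axiom (T1): ∅ ∈ τ? Yes; X ∈ τ? Yes.
Axiom (T2/T3): check pairwise unions and intersections of members of τ.
All pairwise intersections and unions checked — each lies in τ. Therefore τ satisfies (T1), (T2), (T3): it IS a topology on X.


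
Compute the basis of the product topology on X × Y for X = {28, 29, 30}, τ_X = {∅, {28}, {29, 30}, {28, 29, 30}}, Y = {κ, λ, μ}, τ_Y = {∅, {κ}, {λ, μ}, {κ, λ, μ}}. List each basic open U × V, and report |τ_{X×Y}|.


Basis B = {∅ × ∅, {28} × {κ}, {28} × {λ, μ}, {29, 30} × {κ}, {28} × {κ, λ, μ}, {28, 29, 30} × {κ}, {29, 30} × {λ, μ}, {28, 29, 30} × {λ, μ}, {29, 30} × {κ, λ, μ}, {28, 29, 30} × {κ, λ, μ}}; |τ_{X×Y}| = 16.

Enumerate products U × V with U ∈ τ_X, V ∈ τ_Y (deduplicated):
  ∅ × ∅ = {} (∅)
  {28} × {κ} = {(28,κ)}
  {28} × {λ, μ} = {(28,λ), (28,μ)}
  {29, 30} × {κ} = {(29,κ), (30,κ)}
  {28} × {κ, λ, μ} = {(28,κ), (28,λ), (28,μ)}
  {28, 29, 30} × {κ} = {(28,κ), (29,κ), (30,κ)}
  {29, 30} × {λ, μ} = {(29,λ), (29,μ), (30,λ), (30,μ)}
  {28, 29, 30} × {λ, μ} = {(28,λ), (28,μ), (29,λ), (29,μ), (30,λ), (30,μ)}
  {29, 30} × {κ, λ, μ} = {(29,κ), (29,λ), (29,μ), (30,κ), (30,λ), (30,μ)}
  {28, 29, 30} × {κ, λ, μ} = {(28,κ), (28,λ), (28,μ), (29,κ), (29,λ), (29,μ), (30,κ), (30,λ), (30,μ)}
These 10 distinct sets form the basis B.
Close under arbitrary unions to get τ_{X×Y}; counting gives |τ_{X×Y}| = 16.


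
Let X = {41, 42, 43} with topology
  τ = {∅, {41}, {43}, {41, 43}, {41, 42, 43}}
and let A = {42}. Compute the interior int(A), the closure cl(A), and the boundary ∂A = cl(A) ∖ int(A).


int(A) = ∅, cl(A) = {42}, ∂A = {42}.

Closed sets in (X, τ) are complements of opens:
  closed(X, τ) = {∅, {42}, {41, 42}, {42, 43}, {41, 42, 43}}.
int(A) = ⋃ {U ∈ τ : U ⊆ A}. Opens contained in A: ∅.
Taking the union of these: int(A) = ∅.
cl(A) = ⋂ {C closed : A ⊆ C}. Closed sets containing A: {42}, {41, 42}, {42, 43}, {41, 42, 43}.
Intersecting these: cl(A) = {42}.
∂A = cl(A) ∖ int(A) = {42} ∖ ∅ = {42}.


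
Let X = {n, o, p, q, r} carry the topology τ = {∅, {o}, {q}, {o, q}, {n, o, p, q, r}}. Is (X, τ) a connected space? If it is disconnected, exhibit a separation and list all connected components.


(X, τ) is connected.

Find clopen sets (U ∈ τ with X ∖ U ∈ τ):
  U = ∅, X ∖ U = {n, o, p, q, r} — both open, so U is clopen.
  U = {n, o, p, q, r}, X ∖ U = ∅ — both open, so U is clopen.
Only trivial clopens (∅ and X) exist, so (X, τ) is connected.
Compute connected components by grouping points that agree on all clopens:
  component: {n, o, p, q, r}


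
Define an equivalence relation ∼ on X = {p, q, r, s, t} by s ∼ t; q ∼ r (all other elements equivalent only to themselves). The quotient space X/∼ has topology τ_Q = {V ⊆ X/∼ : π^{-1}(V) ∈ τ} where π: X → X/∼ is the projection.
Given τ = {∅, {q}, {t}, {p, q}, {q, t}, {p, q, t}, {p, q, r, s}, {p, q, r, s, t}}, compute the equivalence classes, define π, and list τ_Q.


X/∼ = {[p], [q=r], [s=t]}; |τ_Q| = 2.

Equivalence classes: [p], [q=r], [s=t].
Quotient map π: X → X/∼ sends p ↦ [p], q ↦ [q=r], r ↦ [q=r], s ↦ [s=t], t ↦ [s=t].
For each subset V ⊆ X/∼, compute π^{-1}(V) ⊆ X and check whether π^{-1}(V) ∈ τ. V is open in τ_Q iff π^{-1}(V) ∈ τ.
  V = {}: π^{-1}(V) = ∅ ∈ τ ✓.
  V = {[p]}: π^{-1}(V) = {p} ∉ τ ✗.
  V = {[q=r]}: π^{-1}(V) = {q, r} ∉ τ ✗.
  V = {[p], [q=r]}: π^{-1}(V) = {p, q, r} ∉ τ ✗.
  V = {[s=t]}: π^{-1}(V) = {s, t} ∉ τ ✗.
  V = {[p], [s=t]}: π^{-1}(V) = {p, s, t} ∉ τ ✗.
  V = {[q=r], [s=t]}: π^{-1}(V) = {q, r, s, t} ∉ τ ✗.
  V = {[p], [q=r], [s=t]}: π^{-1}(V) = {p, q, r, s, t} ∈ τ ✓.
Open sets in the quotient: τ_Q = {{}, {[p], [q=r], [s=t]}} (2 elements).


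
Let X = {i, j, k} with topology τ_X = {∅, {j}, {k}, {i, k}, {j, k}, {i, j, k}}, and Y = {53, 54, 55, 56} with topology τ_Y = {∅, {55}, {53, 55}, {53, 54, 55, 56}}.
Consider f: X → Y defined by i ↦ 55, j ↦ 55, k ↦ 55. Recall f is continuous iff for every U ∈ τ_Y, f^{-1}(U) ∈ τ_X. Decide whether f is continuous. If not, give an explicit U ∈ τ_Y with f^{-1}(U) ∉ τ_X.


f IS continuous.

Compute f^{-1}(U) for each U ∈ τ_Y:
  U = ∅: f^{-1}(U) = ∅ ∈ τ_X ✓.
  U = {55}: f^{-1}(U) = {i, j, k} ∈ τ_X ✓.
  U = {53, 55}: f^{-1}(U) = {i, j, k} ∈ τ_X ✓.
  U = {53, 54, 55, 56}: f^{-1}(U) = {i, j, k} ∈ τ_X ✓.
Every preimage lies in τ_X, so f IS continuous.


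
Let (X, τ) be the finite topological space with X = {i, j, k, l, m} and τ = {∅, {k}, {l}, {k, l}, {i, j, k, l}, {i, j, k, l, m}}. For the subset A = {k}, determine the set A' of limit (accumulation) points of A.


A' = {i, j, m}

For each x ∈ X, list the open sets U ∈ τ with x ∈ U, then check whether U ∩ (A ∖ {x}) ≠ ∅ for every such U.
  x = i: opens ∋ x are {i, j, k, l}, {i, j, k, l, m}; each meets A ∖ {i}, so x IS a limit point.
  x = j: opens ∋ x are {i, j, k, l}, {i, j, k, l, m}; each meets A ∖ {j}, so x IS a limit point.
  x = k: open {k} ∋ x has {k} ∩ (A ∖ {k}) = ∅, so x is NOT a limit point.
  x = l: open {l} ∋ x has {l} ∩ (A ∖ {l}) = ∅, so x is NOT a limit point.
  x = m: opens ∋ x are {i, j, k, l, m}; each meets A ∖ {m}, so x IS a limit point.
Collecting: A' = {i, j, m}.


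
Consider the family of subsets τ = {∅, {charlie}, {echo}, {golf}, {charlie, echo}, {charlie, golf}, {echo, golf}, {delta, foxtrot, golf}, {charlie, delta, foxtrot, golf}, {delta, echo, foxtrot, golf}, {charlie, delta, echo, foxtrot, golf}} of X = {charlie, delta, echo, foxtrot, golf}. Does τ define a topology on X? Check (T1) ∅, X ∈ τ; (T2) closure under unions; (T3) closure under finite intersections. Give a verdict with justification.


τ is NOT a topology on X.

Axiom (T1): ∅ ∈ τ? Yes; X ∈ τ? Yes.
Axiom (T2/T3): check pairwise unions and intersections of members of τ.
Counterexample for (T2): {charlie} ∪ {echo, golf} = {charlie, echo, golf} ∉ τ. Therefore τ is NOT a topology.


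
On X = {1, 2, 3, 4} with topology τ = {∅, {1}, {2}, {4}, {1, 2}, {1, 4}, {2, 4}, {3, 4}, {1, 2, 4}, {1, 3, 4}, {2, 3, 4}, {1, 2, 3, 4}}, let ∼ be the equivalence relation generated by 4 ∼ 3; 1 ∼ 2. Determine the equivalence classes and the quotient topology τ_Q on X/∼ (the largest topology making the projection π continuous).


X/∼ = {[1=2], [3=4]}; |τ_Q| = 4.

Equivalence classes: [1=2], [3=4].
Quotient map π: X → X/∼ sends 1 ↦ [1=2], 2 ↦ [1=2], 3 ↦ [3=4], 4 ↦ [3=4].
For each subset V ⊆ X/∼, compute π^{-1}(V) ⊆ X and check whether π^{-1}(V) ∈ τ. V is open in τ_Q iff π^{-1}(V) ∈ τ.
  V = {}: π^{-1}(V) = ∅ ∈ τ ✓.
  V = {[1=2]}: π^{-1}(V) = {1, 2} ∈ τ ✓.
  V = {[3=4]}: π^{-1}(V) = {3, 4} ∈ τ ✓.
  V = {[1=2], [3=4]}: π^{-1}(V) = {1, 2, 3, 4} ∈ τ ✓.
Open sets in the quotient: τ_Q = {{}, {[1=2]}, {[3=4]}, {[1=2], [3=4]}} (4 elements).


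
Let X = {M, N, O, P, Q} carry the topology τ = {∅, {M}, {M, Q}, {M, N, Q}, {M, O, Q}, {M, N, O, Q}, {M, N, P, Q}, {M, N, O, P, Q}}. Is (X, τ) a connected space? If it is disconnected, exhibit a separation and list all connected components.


(X, τ) is connected.

Find clopen sets (U ∈ τ with X ∖ U ∈ τ):
  U = ∅, X ∖ U = {M, N, O, P, Q} — both open, so U is clopen.
  U = {M, N, O, P, Q}, X ∖ U = ∅ — both open, so U is clopen.
Only trivial clopens (∅ and X) exist, so (X, τ) is connected.
Compute connected components by grouping points that agree on all clopens:
  component: {M, N, O, P, Q}


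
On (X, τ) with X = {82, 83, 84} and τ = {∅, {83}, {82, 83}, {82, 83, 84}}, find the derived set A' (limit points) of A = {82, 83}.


A' = {82, 84}

For each x ∈ X, list the open sets U ∈ τ with x ∈ U, then check whether U ∩ (A ∖ {x}) ≠ ∅ for every such U.
  x = 82: opens ∋ x are {82, 83}, {82, 83, 84}; each meets A ∖ {82}, so x IS a limit point.
  x = 83: open {83} ∋ x has {83} ∩ (A ∖ {83}) = ∅, so x is NOT a limit point.
  x = 84: opens ∋ x are {82, 83, 84}; each meets A ∖ {84}, so x IS a limit point.
Collecting: A' = {82, 84}.


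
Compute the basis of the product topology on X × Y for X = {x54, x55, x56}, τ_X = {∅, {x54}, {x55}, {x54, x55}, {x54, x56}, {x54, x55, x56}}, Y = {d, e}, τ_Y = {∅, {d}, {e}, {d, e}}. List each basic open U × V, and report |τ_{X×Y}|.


Basis B = {∅ × ∅, {x54} × {d}, {x54} × {e}, {x55} × {d}, {x55} × {e}, {x54} × {d, e}, {x54, x55} × {d}, {x54, x56} × {d}, {x54, x55} × {e}, {x54, x56} × {e}, {x55} × {d, e}, {x54, x55, x56} × {d}, {x54, x55, x56} × {e}, {x54, x55} × {d, e}, {x54, x56} × {d, e}, {x54, x55, x56} × {d, e}}; |τ_{X×Y}| = 36.

Enumerate products U × V with U ∈ τ_X, V ∈ τ_Y (deduplicated):
  ∅ × ∅ = {} (∅)
  {x54} × {d} = {(x54,d)}
  {x54} × {e} = {(x54,e)}
  {x55} × {d} = {(x55,d)}
  {x55} × {e} = {(x55,e)}
  {x54} × {d, e} = {(x54,d), (x54,e)}
  {x54, x55} × {d} = {(x54,d), (x55,d)}
  {x54, x56} × {d} = {(x54,d), (x56,d)}
  {x54, x55} × {e} = {(x54,e), (x55,e)}
  {x54, x56} × {e} = {(x54,e), (x56,e)}
  {x55} × {d, e} = {(x55,d), (x55,e)}
  {x54, x55, x56} × {d} = {(x54,d), (x55,d), (x56,d)}
  {x54, x55, x56} × {e} = {(x54,e), (x55,e), (x56,e)}
  {x54, x55} × {d, e} = {(x54,d), (x54,e), (x55,d), (x55,e)}
  {x54, x56} × {d, e} = {(x54,d), (x54,e), (x56,d), (x56,e)}
  {x54, x55, x56} × {d, e} = {(x54,d), (x54,e), (x55,d), (x55,e), (x56,d), (x56,e)}
These 16 distinct sets form the basis B.
Close under arbitrary unions to get τ_{X×Y}; counting gives |τ_{X×Y}| = 36.


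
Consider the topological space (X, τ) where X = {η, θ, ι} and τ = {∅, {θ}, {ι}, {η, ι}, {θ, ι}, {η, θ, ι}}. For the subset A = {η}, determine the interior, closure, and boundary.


int(A) = ∅, cl(A) = {η}, ∂A = {η}.

Closed sets in (X, τ) are complements of opens:
  closed(X, τ) = {∅, {η}, {θ}, {η, θ}, {η, ι}, {η, θ, ι}}.
int(A) = ⋃ {U ∈ τ : U ⊆ A}. Opens contained in A: ∅.
Taking the union of these: int(A) = ∅.
cl(A) = ⋂ {C closed : A ⊆ C}. Closed sets containing A: {η}, {η, θ}, {η, ι}, {η, θ, ι}.
Intersecting these: cl(A) = {η}.
∂A = cl(A) ∖ int(A) = {η} ∖ ∅ = {η}.


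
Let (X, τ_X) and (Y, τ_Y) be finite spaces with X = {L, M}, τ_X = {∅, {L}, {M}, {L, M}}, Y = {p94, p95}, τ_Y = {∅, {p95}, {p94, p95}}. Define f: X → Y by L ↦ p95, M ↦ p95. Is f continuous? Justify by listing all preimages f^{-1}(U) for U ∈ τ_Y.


f IS continuous.

Compute f^{-1}(U) for each U ∈ τ_Y:
  U = ∅: f^{-1}(U) = ∅ ∈ τ_X ✓.
  U = {p95}: f^{-1}(U) = {L, M} ∈ τ_X ✓.
  U = {p94, p95}: f^{-1}(U) = {L, M} ∈ τ_X ✓.
Every preimage lies in τ_X, so f IS continuous.


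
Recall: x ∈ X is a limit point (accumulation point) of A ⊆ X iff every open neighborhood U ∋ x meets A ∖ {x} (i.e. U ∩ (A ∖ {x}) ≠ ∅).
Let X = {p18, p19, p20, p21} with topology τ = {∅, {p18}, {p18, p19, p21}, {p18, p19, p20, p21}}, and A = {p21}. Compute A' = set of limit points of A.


A' = {p19, p20}

For each x ∈ X, list the open sets U ∈ τ with x ∈ U, then check whether U ∩ (A ∖ {x}) ≠ ∅ for every such U.
  x = p18: open {p18} ∋ x has {p18} ∩ (A ∖ {p18}) = ∅, so x is NOT a limit point.
  x = p19: opens ∋ x are {p18, p19, p21}, {p18, p19, p20, p21}; each meets A ∖ {p19}, so x IS a limit point.
  x = p20: opens ∋ x are {p18, p19, p20, p21}; each meets A ∖ {p20}, so x IS a limit point.
  x = p21: open {p18, p19, p21} ∋ x has {p18, p19, p21} ∩ (A ∖ {p21}) = ∅, so x is NOT a limit point.
Collecting: A' = {p19, p20}.


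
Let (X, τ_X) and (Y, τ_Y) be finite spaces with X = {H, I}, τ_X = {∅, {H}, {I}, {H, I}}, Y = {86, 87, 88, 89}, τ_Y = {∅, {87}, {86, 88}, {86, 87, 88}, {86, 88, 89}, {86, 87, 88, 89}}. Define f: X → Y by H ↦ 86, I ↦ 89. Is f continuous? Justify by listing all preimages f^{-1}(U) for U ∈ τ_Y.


f IS continuous.

Compute f^{-1}(U) for each U ∈ τ_Y:
  U = ∅: f^{-1}(U) = ∅ ∈ τ_X ✓.
  U = {87}: f^{-1}(U) = ∅ ∈ τ_X ✓.
  U = {86, 88}: f^{-1}(U) = {H} ∈ τ_X ✓.
  U = {86, 87, 88}: f^{-1}(U) = {H} ∈ τ_X ✓.
  U = {86, 88, 89}: f^{-1}(U) = {H, I} ∈ τ_X ✓.
  U = {86, 87, 88, 89}: f^{-1}(U) = {H, I} ∈ τ_X ✓.
Every preimage lies in τ_X, so f IS continuous.


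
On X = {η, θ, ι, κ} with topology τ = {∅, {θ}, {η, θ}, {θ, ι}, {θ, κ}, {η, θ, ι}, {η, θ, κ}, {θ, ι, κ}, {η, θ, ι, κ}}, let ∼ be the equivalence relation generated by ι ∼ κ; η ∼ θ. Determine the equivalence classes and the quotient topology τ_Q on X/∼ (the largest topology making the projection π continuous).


X/∼ = {[η=θ], [ι=κ]}; |τ_Q| = 3.

Equivalence classes: [η=θ], [ι=κ].
Quotient map π: X → X/∼ sends η ↦ [η=θ], θ ↦ [η=θ], ι ↦ [ι=κ], κ ↦ [ι=κ].
For each subset V ⊆ X/∼, compute π^{-1}(V) ⊆ X and check whether π^{-1}(V) ∈ τ. V is open in τ_Q iff π^{-1}(V) ∈ τ.
  V = {}: π^{-1}(V) = ∅ ∈ τ ✓.
  V = {[η=θ]}: π^{-1}(V) = {η, θ} ∈ τ ✓.
  V = {[ι=κ]}: π^{-1}(V) = {ι, κ} ∉ τ ✗.
  V = {[η=θ], [ι=κ]}: π^{-1}(V) = {η, θ, ι, κ} ∈ τ ✓.
Open sets in the quotient: τ_Q = {{}, {[η=θ]}, {[η=θ], [ι=κ]}} (3 elements).


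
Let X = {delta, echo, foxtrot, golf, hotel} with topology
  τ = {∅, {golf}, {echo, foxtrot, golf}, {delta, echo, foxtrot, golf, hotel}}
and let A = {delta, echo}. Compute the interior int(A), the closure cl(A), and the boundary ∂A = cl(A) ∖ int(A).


int(A) = ∅, cl(A) = {delta, echo, foxtrot, hotel}, ∂A = {delta, echo, foxtrot, hotel}.

Closed sets in (X, τ) are complements of opens:
  closed(X, τ) = {∅, {delta, hotel}, {delta, echo, foxtrot, hotel}, {delta, echo, foxtrot, golf, hotel}}.
int(A) = ⋃ {U ∈ τ : U ⊆ A}. Opens contained in A: ∅.
Taking the union of these: int(A) = ∅.
cl(A) = ⋂ {C closed : A ⊆ C}. Closed sets containing A: {delta, echo, foxtrot, hotel}, {delta, echo, foxtrot, golf, hotel}.
Intersecting these: cl(A) = {delta, echo, foxtrot, hotel}.
∂A = cl(A) ∖ int(A) = {delta, echo, foxtrot, hotel} ∖ ∅ = {delta, echo, foxtrot, hotel}.


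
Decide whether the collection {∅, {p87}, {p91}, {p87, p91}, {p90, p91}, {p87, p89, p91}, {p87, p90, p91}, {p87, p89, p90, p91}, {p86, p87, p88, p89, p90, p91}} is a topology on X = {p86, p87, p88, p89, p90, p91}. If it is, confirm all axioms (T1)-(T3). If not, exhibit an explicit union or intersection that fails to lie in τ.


τ IS a topology on X.

Axiom (T1): ∅ ∈ τ? Yes; X ∈ τ? Yes.
Axiom (T2/T3): check pairwise unions and intersections of members of τ.
All pairwise intersections and unions checked — each lies in τ. Therefore τ satisfies (T1), (T2), (T3): it IS a topology on X.


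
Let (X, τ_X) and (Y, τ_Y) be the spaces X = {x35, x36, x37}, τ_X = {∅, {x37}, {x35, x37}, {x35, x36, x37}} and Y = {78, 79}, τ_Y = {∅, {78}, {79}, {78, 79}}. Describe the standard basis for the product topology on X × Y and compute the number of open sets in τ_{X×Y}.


Basis B = {∅ × ∅, {x37} × {78}, {x37} × {79}, {x35, x37} × {78}, {x35, x37} × {79}, {x37} × {78, 79}, {x35, x36, x37} × {78}, {x35, x36, x37} × {79}, {x35, x37} × {78, 79}, {x35, x36, x37} × {78, 79}}; |τ_{X×Y}| = 16.

Enumerate products U × V with U ∈ τ_X, V ∈ τ_Y (deduplicated):
  ∅ × ∅ = {} (∅)
  {x37} × {78} = {(x37,78)}
  {x37} × {79} = {(x37,79)}
  {x35, x37} × {78} = {(x35,78), (x37,78)}
  {x35, x37} × {79} = {(x35,79), (x37,79)}
  {x37} × {78, 79} = {(x37,78), (x37,79)}
  {x35, x36, x37} × {78} = {(x35,78), (x36,78), (x37,78)}
  {x35, x36, x37} × {79} = {(x35,79), (x36,79), (x37,79)}
  {x35, x37} × {78, 79} = {(x35,78), (x35,79), (x37,78), (x37,79)}
  {x35, x36, x37} × {78, 79} = {(x35,78), (x35,79), (x36,78), (x36,79), (x37,78), (x37,79)}
These 10 distinct sets form the basis B.
Close under arbitrary unions to get τ_{X×Y}; counting gives |τ_{X×Y}| = 16.


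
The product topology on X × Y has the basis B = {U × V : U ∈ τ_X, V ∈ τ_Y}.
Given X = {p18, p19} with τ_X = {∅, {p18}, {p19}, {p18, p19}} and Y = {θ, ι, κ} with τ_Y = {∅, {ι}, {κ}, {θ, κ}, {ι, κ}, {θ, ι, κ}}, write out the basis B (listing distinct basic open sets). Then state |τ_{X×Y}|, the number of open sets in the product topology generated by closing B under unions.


Basis B = {∅ × ∅, {p18} × {ι}, {p18} × {κ}, {p19} × {ι}, {p19} × {κ}, {p18} × {θ, κ}, {p18} × {ι, κ}, {p18, p19} × {ι}, {p18, p19} × {κ}, {p19} × {θ, κ}, {p19} × {ι, κ}, {p18} × {θ, ι, κ}, {p19} × {θ, ι, κ}, {p18, p19} × {θ, κ}, {p18, p19} × {ι, κ}, {p18, p19} × {θ, ι, κ}}; |τ_{X×Y}| = 36.

Enumerate products U × V with U ∈ τ_X, V ∈ τ_Y (deduplicated):
  ∅ × ∅ = {} (∅)
  {p18} × {ι} = {(p18,ι)}
  {p18} × {κ} = {(p18,κ)}
  {p19} × {ι} = {(p19,ι)}
  {p19} × {κ} = {(p19,κ)}
  {p18} × {θ, κ} = {(p18,θ), (p18,κ)}
  {p18} × {ι, κ} = {(p18,ι), (p18,κ)}
  {p18, p19} × {ι} = {(p18,ι), (p19,ι)}
  {p18, p19} × {κ} = {(p18,κ), (p19,κ)}
  {p19} × {θ, κ} = {(p19,θ), (p19,κ)}
  {p19} × {ι, κ} = {(p19,ι), (p19,κ)}
  {p18} × {θ, ι, κ} = {(p18,θ), (p18,ι), (p18,κ)}
  {p19} × {θ, ι, κ} = {(p19,θ), (p19,ι), (p19,κ)}
  {p18, p19} × {θ, κ} = {(p18,θ), (p18,κ), (p19,θ), (p19,κ)}
  {p18, p19} × {ι, κ} = {(p18,ι), (p18,κ), (p19,ι), (p19,κ)}
  {p18, p19} × {θ, ι, κ} = {(p18,θ), (p18,ι), (p18,κ), (p19,θ), (p19,ι), (p19,κ)}
These 16 distinct sets form the basis B.
Close under arbitrary unions to get τ_{X×Y}; counting gives |τ_{X×Y}| = 36.


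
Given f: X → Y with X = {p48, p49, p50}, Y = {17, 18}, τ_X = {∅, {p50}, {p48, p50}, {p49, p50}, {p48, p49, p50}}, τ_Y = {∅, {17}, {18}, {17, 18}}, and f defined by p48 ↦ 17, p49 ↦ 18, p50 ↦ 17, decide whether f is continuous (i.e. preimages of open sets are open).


f is NOT continuous.

Compute f^{-1}(U) for each U ∈ τ_Y:
  U = ∅: f^{-1}(U) = ∅ ∈ τ_X ✓.
  U = {17}: f^{-1}(U) = {p48, p50} ∈ τ_X ✓.
  U = {18}: f^{-1}(U) = {p49} ∉ τ_X ✗.
  U = {17, 18}: f^{-1}(U) = {p48, p49, p50} ∈ τ_X ✓.
Found U = {18} with f^{-1}(U) = {p49} not in τ_X. Therefore f is NOT continuous.


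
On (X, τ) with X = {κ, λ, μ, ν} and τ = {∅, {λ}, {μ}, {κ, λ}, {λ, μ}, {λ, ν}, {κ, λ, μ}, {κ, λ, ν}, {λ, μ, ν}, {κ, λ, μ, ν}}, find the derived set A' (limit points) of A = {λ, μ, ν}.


A' = {κ, ν}

For each x ∈ X, list the open sets U ∈ τ with x ∈ U, then check whether U ∩ (A ∖ {x}) ≠ ∅ for every such U.
  x = κ: opens ∋ x are {κ, λ}, {κ, λ, μ}, {κ, λ, ν}, {κ, λ, μ, ν}; each meets A ∖ {κ}, so x IS a limit point.
  x = λ: open {λ} ∋ x has {λ} ∩ (A ∖ {λ}) = ∅, so x is NOT a limit point.
  x = μ: open {μ} ∋ x has {μ} ∩ (A ∖ {μ}) = ∅, so x is NOT a limit point.
  x = ν: opens ∋ x are {λ, ν}, {κ, λ, ν}, {λ, μ, ν}, {κ, λ, μ, ν}; each meets A ∖ {ν}, so x IS a limit point.
Collecting: A' = {κ, ν}.


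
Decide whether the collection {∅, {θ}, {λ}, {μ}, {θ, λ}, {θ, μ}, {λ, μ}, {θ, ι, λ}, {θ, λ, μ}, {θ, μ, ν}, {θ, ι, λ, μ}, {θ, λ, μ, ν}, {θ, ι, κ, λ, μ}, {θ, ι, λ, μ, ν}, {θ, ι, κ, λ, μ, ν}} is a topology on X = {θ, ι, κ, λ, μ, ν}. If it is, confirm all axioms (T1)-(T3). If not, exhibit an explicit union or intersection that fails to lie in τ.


τ IS a topology on X.

Axiom (T1): ∅ ∈ τ? Yes; X ∈ τ? Yes.
Axiom (T2/T3): check pairwise unions and intersections of members of τ.
All pairwise intersections and unions checked — each lies in τ. Therefore τ satisfies (T1), (T2), (T3): it IS a topology on X.


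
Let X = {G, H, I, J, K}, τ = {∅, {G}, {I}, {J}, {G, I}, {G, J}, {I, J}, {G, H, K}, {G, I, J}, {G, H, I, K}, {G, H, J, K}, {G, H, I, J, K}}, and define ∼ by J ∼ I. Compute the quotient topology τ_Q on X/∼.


X/∼ = {[G], [H], [I=J], [K]}; |τ_Q| = 6.

Equivalence classes: [G], [H], [I=J], [K].
Quotient map π: X → X/∼ sends G ↦ [G], H ↦ [H], I ↦ [I=J], J ↦ [I=J], K ↦ [K].
For each subset V ⊆ X/∼, compute π^{-1}(V) ⊆ X and check whether π^{-1}(V) ∈ τ. V is open in τ_Q iff π^{-1}(V) ∈ τ.
  V = {}: π^{-1}(V) = ∅ ∈ τ ✓.
  V = {[G]}: π^{-1}(V) = {G} ∈ τ ✓.
  V = {[H]}: π^{-1}(V) = {H} ∉ τ ✗.
  V = {[G], [H]}: π^{-1}(V) = {G, H} ∉ τ ✗.
  V = {[I=J]}: π^{-1}(V) = {I, J} ∈ τ ✓.
  V = {[G], [I=J]}: π^{-1}(V) = {G, I, J} ∈ τ ✓.
  V = {[H], [I=J]}: π^{-1}(V) = {H, I, J} ∉ τ ✗.
  V = {[G], [H], [I=J]}: π^{-1}(V) = {G, H, I, J} ∉ τ ✗.
  V = {[K]}: π^{-1}(V) = {K} ∉ τ ✗.
  V = {[G], [K]}: π^{-1}(V) = {G, K} ∉ τ ✗.
  V = {[H], [K]}: π^{-1}(V) = {H, K} ∉ τ ✗.
  V = {[G], [H], [K]}: π^{-1}(V) = {G, H, K} ∈ τ ✓.
  V = {[I=J], [K]}: π^{-1}(V) = {I, J, K} ∉ τ ✗.
  V = {[G], [I=J], [K]}: π^{-1}(V) = {G, I, J, K} ∉ τ ✗.
  V = {[H], [I=J], [K]}: π^{-1}(V) = {H, I, J, K} ∉ τ ✗.
  V = {[G], [H], [I=J], [K]}: π^{-1}(V) = {G, H, I, J, K} ∈ τ ✓.
Open sets in the quotient: τ_Q = {{}, {[G]}, {[I=J]}, {[G], [I=J]}, {[G], [H], [K]}, {[G], [H], [I=J], [K]}} (6 elements).


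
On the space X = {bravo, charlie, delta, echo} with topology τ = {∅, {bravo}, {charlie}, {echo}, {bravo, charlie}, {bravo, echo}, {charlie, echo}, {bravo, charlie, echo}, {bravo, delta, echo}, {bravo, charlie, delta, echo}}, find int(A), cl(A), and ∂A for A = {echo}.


int(A) = {echo}, cl(A) = {delta, echo}, ∂A = {delta}.

Closed sets in (X, τ) are complements of opens:
  closed(X, τ) = {∅, {charlie}, {delta}, {bravo, delta}, {charlie, delta}, {delta, echo}, {bravo, charlie, delta}, {bravo, delta, echo}, {charlie, delta, echo}, {bravo, charlie, delta, echo}}.
int(A) = ⋃ {U ∈ τ : U ⊆ A}. Opens contained in A: ∅, {echo}.
Taking the union of these: int(A) = {echo}.
cl(A) = ⋂ {C closed : A ⊆ C}. Closed sets containing A: {delta, echo}, {bravo, delta, echo}, {charlie, delta, echo}, {bravo, charlie, delta, echo}.
Intersecting these: cl(A) = {delta, echo}.
∂A = cl(A) ∖ int(A) = {delta, echo} ∖ {echo} = {delta}.


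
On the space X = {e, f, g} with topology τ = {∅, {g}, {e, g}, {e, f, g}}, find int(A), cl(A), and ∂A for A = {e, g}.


int(A) = {e, g}, cl(A) = {e, f, g}, ∂A = {f}.

Closed sets in (X, τ) are complements of opens:
  closed(X, τ) = {∅, {f}, {e, f}, {e, f, g}}.
int(A) = ⋃ {U ∈ τ : U ⊆ A}. Opens contained in A: ∅, {g}, {e, g}.
Taking the union of these: int(A) = {e, g}.
cl(A) = ⋂ {C closed : A ⊆ C}. Closed sets containing A: {e, f, g}.
Intersecting these: cl(A) = {e, f, g}.
∂A = cl(A) ∖ int(A) = {e, f, g} ∖ {e, g} = {f}.


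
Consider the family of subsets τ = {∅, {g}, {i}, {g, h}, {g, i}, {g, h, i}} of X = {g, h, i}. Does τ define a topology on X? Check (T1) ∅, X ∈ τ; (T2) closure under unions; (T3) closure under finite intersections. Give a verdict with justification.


τ IS a topology on X.

Axiom (T1): ∅ ∈ τ? Yes; X ∈ τ? Yes.
Axiom (T2/T3): check pairwise unions and intersections of members of τ.
All pairwise intersections and unions checked — each lies in τ. Therefore τ satisfies (T1), (T2), (T3): it IS a topology on X.


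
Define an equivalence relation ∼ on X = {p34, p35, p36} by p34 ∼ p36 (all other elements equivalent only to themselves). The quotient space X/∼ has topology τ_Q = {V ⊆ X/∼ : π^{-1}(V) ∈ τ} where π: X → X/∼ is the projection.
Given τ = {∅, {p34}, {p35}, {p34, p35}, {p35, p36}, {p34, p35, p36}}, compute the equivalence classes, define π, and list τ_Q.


X/∼ = {[p34=p36], [p35]}; |τ_Q| = 3.

Equivalence classes: [p34=p36], [p35].
Quotient map π: X → X/∼ sends p34 ↦ [p34=p36], p35 ↦ [p35], p36 ↦ [p34=p36].
For each subset V ⊆ X/∼, compute π^{-1}(V) ⊆ X and check whether π^{-1}(V) ∈ τ. V is open in τ_Q iff π^{-1}(V) ∈ τ.
  V = {}: π^{-1}(V) = ∅ ∈ τ ✓.
  V = {[p34=p36]}: π^{-1}(V) = {p34, p36} ∉ τ ✗.
  V = {[p35]}: π^{-1}(V) = {p35} ∈ τ ✓.
  V = {[p34=p36], [p35]}: π^{-1}(V) = {p34, p35, p36} ∈ τ ✓.
Open sets in the quotient: τ_Q = {{}, {[p35]}, {[p34=p36], [p35]}} (3 elements).


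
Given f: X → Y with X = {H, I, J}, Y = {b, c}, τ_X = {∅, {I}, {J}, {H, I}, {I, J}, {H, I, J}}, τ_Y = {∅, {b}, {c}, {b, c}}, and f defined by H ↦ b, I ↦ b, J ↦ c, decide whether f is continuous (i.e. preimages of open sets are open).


f IS continuous.

Compute f^{-1}(U) for each U ∈ τ_Y:
  U = ∅: f^{-1}(U) = ∅ ∈ τ_X ✓.
  U = {b}: f^{-1}(U) = {H, I} ∈ τ_X ✓.
  U = {c}: f^{-1}(U) = {J} ∈ τ_X ✓.
  U = {b, c}: f^{-1}(U) = {H, I, J} ∈ τ_X ✓.
Every preimage lies in τ_X, so f IS continuous.


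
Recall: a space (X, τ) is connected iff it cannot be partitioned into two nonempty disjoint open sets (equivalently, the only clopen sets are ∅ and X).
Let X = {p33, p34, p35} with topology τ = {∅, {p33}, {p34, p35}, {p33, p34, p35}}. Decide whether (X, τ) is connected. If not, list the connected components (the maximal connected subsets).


(X, τ) is disconnected; components = [{p33}, {p34, p35}].

Find clopen sets (U ∈ τ with X ∖ U ∈ τ):
  U = ∅, X ∖ U = {p33, p34, p35} — both open, so U is clopen.
  U = {p33}, X ∖ U = {p34, p35} — both open, so U is clopen.
  U = {p34, p35}, X ∖ U = {p33} — both open, so U is clopen.
  U = {p33, p34, p35}, X ∖ U = ∅ — both open, so U is clopen.
Nontrivial clopen(s) exist: e.g. {p33}. So (X, τ) is disconnected.
Compute connected components by grouping points that agree on all clopens:
  component: {p33}
  component: {p34, p35}


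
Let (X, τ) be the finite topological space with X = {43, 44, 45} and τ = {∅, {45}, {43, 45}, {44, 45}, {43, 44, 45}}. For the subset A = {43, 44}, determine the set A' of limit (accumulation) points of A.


A' = ∅

For each x ∈ X, list the open sets U ∈ τ with x ∈ U, then check whether U ∩ (A ∖ {x}) ≠ ∅ for every such U.
  x = 43: open {43, 45} ∋ x has {43, 45} ∩ (A ∖ {43}) = ∅, so x is NOT a limit point.
  x = 44: open {44, 45} ∋ x has {44, 45} ∩ (A ∖ {44}) = ∅, so x is NOT a limit point.
  x = 45: open {45} ∋ x has {45} ∩ (A ∖ {45}) = ∅, so x is NOT a limit point.
Collecting: A' = ∅.


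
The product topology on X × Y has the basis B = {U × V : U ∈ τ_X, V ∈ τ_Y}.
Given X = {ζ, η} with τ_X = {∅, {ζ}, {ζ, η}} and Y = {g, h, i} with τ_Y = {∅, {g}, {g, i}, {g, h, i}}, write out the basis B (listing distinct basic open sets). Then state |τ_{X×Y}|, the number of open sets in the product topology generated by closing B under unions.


Basis B = {∅ × ∅, {ζ} × {g}, {ζ} × {g, i}, {ζ, η} × {g}, {ζ} × {g, h, i}, {ζ, η} × {g, i}, {ζ, η} × {g, h, i}}; |τ_{X×Y}| = 10.

Enumerate products U × V with U ∈ τ_X, V ∈ τ_Y (deduplicated):
  ∅ × ∅ = {} (∅)
  {ζ} × {g} = {(ζ,g)}
  {ζ} × {g, i} = {(ζ,g), (ζ,i)}
  {ζ, η} × {g} = {(ζ,g), (η,g)}
  {ζ} × {g, h, i} = {(ζ,g), (ζ,h), (ζ,i)}
  {ζ, η} × {g, i} = {(ζ,g), (ζ,i), (η,g), (η,i)}
  {ζ, η} × {g, h, i} = {(ζ,g), (ζ,h), (ζ,i), (η,g), (η,h), (η,i)}
These 7 distinct sets form the basis B.
Close under arbitrary unions to get τ_{X×Y}; counting gives |τ_{X×Y}| = 10.
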